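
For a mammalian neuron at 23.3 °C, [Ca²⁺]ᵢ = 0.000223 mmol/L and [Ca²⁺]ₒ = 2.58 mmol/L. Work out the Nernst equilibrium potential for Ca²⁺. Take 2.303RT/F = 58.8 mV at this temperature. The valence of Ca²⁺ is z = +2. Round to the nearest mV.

E = (58.8/z) · log₁₀([Ca²⁺]_out/[Ca²⁺]_in) with z = +2.
= (58.8/2) · log₁₀(2.58/0.000223) = 29.40 · log₁₀(1.157e+04)
= 29.40 · (4.0633) = 119.46 mV

119 mV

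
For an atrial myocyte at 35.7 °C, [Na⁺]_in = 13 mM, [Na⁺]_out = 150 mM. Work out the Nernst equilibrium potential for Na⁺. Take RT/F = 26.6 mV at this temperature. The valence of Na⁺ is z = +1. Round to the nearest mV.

E = (26.6/z) · ln([Na⁺]_out/[Na⁺]_in) with z = +1.
= (26.6/1) · ln(150/13) = 26.60 · ln(11.54)
= 26.60 · (2.4457) = 65.06 mV

65 mV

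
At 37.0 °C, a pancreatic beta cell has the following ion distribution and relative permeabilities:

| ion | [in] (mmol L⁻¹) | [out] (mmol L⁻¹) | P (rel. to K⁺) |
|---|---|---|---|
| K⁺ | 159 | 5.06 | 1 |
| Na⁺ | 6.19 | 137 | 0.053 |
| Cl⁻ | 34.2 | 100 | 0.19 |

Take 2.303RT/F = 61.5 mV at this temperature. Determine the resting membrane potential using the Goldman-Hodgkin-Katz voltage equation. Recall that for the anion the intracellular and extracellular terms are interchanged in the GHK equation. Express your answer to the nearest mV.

-60 mV

Vm = 61.5 · log₁₀[(Σ P·[cation]ₒ + Σ P·[anion]ᵢ) / (Σ P·[cation]ᵢ + Σ P·[anion]ₒ)]
Numerator = 1×5.06 + 0.053×137 + 0.19×34.2 = 18.82
Denominator = 1×159 + 0.053×6.19 + 0.19×100 = 178.3
Vm = 61.5 · log₁₀(0.10553) = 61.5 × (-0.9766) = -60.06 mV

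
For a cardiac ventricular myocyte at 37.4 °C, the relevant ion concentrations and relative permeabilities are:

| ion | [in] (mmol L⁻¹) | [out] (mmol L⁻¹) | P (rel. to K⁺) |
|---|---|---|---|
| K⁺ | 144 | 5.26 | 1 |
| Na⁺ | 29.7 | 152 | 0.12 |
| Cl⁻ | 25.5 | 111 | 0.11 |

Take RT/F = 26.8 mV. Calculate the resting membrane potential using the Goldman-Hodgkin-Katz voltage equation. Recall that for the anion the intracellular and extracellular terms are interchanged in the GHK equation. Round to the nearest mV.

-48 mV

Vm = 26.8 · ln[(Σ P·[cation]ₒ + Σ P·[anion]ᵢ) / (Σ P·[cation]ᵢ + Σ P·[anion]ₒ)]
Numerator = 1×5.26 + 0.12×152 + 0.11×25.5 = 26.3
Denominator = 1×144 + 0.12×29.7 + 0.11×111 = 159.8
Vm = 26.8 · ln(0.16464) = 26.8 × (-1.8040) = -48.35 mV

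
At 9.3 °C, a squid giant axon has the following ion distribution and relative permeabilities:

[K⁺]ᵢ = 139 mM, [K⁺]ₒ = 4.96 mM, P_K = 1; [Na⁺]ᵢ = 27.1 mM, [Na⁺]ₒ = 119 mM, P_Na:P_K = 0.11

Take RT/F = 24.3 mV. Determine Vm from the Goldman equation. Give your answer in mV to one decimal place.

Vm = 24.3 · ln[(Σ P·[cation]ₒ + Σ P·[anion]ᵢ) / (Σ P·[cation]ᵢ + Σ P·[anion]ₒ)]
Numerator = 1×4.96 + 0.11×119 = 18.05
Denominator = 1×139 + 0.11×27.1 = 142
Vm = 24.3 · ln(0.12713) = 24.3 × (-2.0625) = -50.12 mV

-50.1 mV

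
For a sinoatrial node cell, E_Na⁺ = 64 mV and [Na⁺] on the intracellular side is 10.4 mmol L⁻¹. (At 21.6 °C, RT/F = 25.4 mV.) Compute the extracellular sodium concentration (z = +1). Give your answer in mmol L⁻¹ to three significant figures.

129 mmol L⁻¹

Nernst: E = (25.4/1) · ln([out]/[in]), so ln([out]/[in]) = 64.0 × 1 / 25.4 = 2.5197.
[out]/[in] = e^(2.5197) = 12.42.
[out] = 12.42 × 10.4 = 129.2 mmol L⁻¹.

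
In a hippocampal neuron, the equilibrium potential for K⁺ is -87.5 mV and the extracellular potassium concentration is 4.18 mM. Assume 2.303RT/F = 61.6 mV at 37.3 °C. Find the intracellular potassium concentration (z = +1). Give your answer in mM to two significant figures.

Nernst: E = (61.6/1) · log₁₀([out]/[in]), so log₁₀([out]/[in]) = -87.5 × 1 / 61.6 = -1.4205.
[out]/[in] = 10^(-1.4205) = 0.03798.
[in] = 4.18 / 0.03798 = 110.1 mM.

110 mM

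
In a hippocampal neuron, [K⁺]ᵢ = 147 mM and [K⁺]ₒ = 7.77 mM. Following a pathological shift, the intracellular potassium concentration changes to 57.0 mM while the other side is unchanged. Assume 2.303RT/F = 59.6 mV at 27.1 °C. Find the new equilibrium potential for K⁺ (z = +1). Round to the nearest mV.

After the shift: [K⁺]_out = 7.77, [K⁺]_in = 57.0 mM.
E_new = (59.6/1)·log₁₀(7.77/57.0) = 59.60 · (-0.8655) = -51.58 mV

-52 mV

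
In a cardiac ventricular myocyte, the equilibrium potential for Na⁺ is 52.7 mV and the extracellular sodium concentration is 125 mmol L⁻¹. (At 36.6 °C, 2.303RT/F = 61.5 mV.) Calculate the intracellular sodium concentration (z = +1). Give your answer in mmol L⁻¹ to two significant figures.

17 mmol L⁻¹

Nernst: E = (61.5/1) · log₁₀([out]/[in]), so log₁₀([out]/[in]) = 52.7 × 1 / 61.5 = 0.8569.
[out]/[in] = 10^(0.8569) = 7.193.
[in] = 125 / 7.193 = 17.38 mmol L⁻¹.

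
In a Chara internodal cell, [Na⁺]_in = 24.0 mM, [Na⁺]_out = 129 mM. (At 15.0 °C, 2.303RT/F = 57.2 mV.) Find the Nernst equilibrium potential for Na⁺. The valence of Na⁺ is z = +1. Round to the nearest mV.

E = (57.2/z) · log₁₀([Na⁺]_out/[Na⁺]_in) with z = +1.
= (57.2/1) · log₁₀(129/24.0) = 57.20 · log₁₀(5.375)
= 57.20 · (0.7304) = 41.78 mV

42 mV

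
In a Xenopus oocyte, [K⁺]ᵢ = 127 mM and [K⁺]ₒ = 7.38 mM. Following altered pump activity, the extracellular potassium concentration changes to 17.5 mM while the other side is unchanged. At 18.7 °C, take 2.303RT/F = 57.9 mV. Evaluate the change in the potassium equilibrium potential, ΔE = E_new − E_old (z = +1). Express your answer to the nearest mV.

22 mV

E_old = (57.9/1)·log₁₀(7.38/127) = -71.55 mV
E_new = (57.9/1)·log₁₀(17.5/127) = -49.84 mV
ΔE = -49.84 − (-71.55) = 21.71 mV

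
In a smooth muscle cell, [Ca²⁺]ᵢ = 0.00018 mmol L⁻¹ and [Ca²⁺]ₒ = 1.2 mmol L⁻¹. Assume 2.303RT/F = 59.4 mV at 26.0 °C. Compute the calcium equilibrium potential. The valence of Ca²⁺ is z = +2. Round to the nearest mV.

114 mV

E = (59.4/z) · log₁₀([Ca²⁺]_out/[Ca²⁺]_in) with z = +2.
= (59.4/2) · log₁₀(1.2/0.00018) = 29.70 · log₁₀(6667)
= 29.70 · (3.8239) = 113.57 mV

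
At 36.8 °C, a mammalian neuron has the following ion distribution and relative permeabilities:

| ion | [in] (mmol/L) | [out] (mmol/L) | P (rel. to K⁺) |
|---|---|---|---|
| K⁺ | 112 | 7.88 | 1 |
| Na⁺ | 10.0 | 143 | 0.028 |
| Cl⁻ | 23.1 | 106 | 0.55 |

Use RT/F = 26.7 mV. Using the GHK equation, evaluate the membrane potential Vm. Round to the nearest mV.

-52 mV

Vm = 26.7 · ln[(Σ P·[cation]ₒ + Σ P·[anion]ᵢ) / (Σ P·[cation]ᵢ + Σ P·[anion]ₒ)]
Numerator = 1×7.88 + 0.028×143 + 0.55×23.1 = 24.59
Denominator = 1×112 + 0.028×10.0 + 0.55×106 = 170.6
Vm = 26.7 · ln(0.14415) = 26.7 × (-1.9369) = -51.72 mV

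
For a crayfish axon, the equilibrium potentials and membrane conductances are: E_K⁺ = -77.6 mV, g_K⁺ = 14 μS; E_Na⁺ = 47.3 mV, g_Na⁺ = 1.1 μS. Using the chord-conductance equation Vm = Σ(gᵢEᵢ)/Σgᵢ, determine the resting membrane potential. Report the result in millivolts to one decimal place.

-68.5 mV

Σ gᵢEᵢ = 14·(-77.6) + 1.1·(47.3) = -1034.37
Σ gᵢ = 14 + 1.1 = 15.1
Vm = -1034.37 / 15.1 = -68.50 mV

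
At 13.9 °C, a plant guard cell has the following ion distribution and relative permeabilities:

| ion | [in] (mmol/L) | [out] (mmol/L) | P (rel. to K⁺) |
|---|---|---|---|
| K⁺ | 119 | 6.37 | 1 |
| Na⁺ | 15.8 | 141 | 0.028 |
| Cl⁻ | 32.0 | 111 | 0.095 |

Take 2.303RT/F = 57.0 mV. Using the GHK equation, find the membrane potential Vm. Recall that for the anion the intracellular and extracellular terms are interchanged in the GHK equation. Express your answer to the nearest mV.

Vm = 57.0 · log₁₀[(Σ P·[cation]ₒ + Σ P·[anion]ᵢ) / (Σ P·[cation]ᵢ + Σ P·[anion]ₒ)]
Numerator = 1×6.37 + 0.028×141 + 0.095×32.0 = 13.36
Denominator = 1×119 + 0.028×15.8 + 0.095×111 = 130
Vm = 57.0 · log₁₀(0.10276) = 57.0 × (-0.9882) = -56.33 mV

-56 mV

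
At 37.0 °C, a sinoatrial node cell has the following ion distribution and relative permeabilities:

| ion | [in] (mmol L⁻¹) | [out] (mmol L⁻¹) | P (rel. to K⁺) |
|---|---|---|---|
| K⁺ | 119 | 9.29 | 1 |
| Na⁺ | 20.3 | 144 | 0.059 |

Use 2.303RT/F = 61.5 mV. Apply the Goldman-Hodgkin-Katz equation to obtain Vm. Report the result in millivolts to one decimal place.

Vm = 61.5 · log₁₀[(Σ P·[cation]ₒ + Σ P·[anion]ᵢ) / (Σ P·[cation]ᵢ + Σ P·[anion]ₒ)]
Numerator = 1×9.29 + 0.059×144 = 17.79
Denominator = 1×119 + 0.059×20.3 = 120.2
Vm = 61.5 · log₁₀(0.14797) = 61.5 × (-0.8298) = -51.03 mV

-51.0 mV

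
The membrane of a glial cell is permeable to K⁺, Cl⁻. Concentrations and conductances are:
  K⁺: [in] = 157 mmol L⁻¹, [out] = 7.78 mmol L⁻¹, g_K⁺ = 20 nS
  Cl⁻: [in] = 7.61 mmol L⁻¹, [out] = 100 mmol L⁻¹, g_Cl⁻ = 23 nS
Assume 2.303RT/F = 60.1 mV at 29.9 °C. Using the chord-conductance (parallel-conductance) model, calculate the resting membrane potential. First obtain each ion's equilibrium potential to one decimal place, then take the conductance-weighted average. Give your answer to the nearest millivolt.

E_K⁺ = (60.1/1)·log₁₀(7.78/157) = -78.4 mV
E_Cl⁻ = (60.1/-1)·log₁₀(100/7.61) = -67.2 mV
Vm = (Σ gᵢEᵢ)/(Σ gᵢ) = (20·-78.4 + 23·-67.2) / (20 + 23)
= -3113.60 / 43 = -72.41 mV

-72 mV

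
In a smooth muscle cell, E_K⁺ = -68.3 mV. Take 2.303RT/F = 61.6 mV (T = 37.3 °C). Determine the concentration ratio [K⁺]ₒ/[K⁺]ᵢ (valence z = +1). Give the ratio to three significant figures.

log₁₀([out]/[in]) = E·z/(61.6) = -68.3 × 1 / 61.6 = -1.1088
[out]/[in] = 10^(-1.1088) = 0.07785

0.0778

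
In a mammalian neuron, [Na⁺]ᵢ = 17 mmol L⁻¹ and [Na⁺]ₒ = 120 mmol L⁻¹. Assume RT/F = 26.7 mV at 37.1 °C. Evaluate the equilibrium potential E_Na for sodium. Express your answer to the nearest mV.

E = (26.7/z) · ln([Na⁺]_out/[Na⁺]_in) with z = +1.
= (26.7/1) · ln(120/17) = 26.70 · ln(7.059)
= 26.70 · (1.9543) = 52.18 mV

52 mV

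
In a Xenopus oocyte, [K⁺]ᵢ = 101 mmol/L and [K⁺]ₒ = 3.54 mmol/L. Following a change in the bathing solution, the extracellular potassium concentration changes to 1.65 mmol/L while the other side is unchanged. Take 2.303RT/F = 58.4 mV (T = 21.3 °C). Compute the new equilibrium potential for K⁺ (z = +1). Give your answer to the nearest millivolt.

After the shift: [K⁺]_out = 1.65, [K⁺]_in = 101 mmol/L.
E_new = (58.4/1)·log₁₀(1.65/101) = 58.40 · (-1.7868) = -104.35 mV

-104 mV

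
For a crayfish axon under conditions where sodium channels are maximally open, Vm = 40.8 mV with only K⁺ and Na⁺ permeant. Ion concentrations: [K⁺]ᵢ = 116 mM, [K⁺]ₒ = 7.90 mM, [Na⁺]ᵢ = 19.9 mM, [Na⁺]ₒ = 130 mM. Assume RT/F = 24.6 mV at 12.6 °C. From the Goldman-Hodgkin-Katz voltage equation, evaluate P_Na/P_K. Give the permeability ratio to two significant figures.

Let α = P_Na/P_K. GHK: Vm = 24.6·ln[(Kₒ + α·Naₒ)/(Kᵢ + α·Naᵢ)].
e^(Vm/24.6) = e^(40.8/24.6) = 5.2516
So 5.2516·(Kᵢ + α·Naᵢ) = Kₒ + α·Naₒ → α = (5.2516·116.0 − 7.9) / (130.0 − 5.2516·19.9)
α = (609.2 − 7.9) / (130.0 − 104.5) = 601.3/25.49 = 23.59

24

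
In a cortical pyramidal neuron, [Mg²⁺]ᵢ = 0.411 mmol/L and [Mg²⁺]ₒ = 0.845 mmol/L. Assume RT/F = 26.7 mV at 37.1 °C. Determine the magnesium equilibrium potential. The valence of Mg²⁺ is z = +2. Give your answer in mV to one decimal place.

9.6 mV

E = (26.7/z) · ln([Mg²⁺]_out/[Mg²⁺]_in) with z = +2.
= (26.7/2) · ln(0.845/0.411) = 13.35 · ln(2.056)
= 13.35 · (0.7207) = 9.62 mV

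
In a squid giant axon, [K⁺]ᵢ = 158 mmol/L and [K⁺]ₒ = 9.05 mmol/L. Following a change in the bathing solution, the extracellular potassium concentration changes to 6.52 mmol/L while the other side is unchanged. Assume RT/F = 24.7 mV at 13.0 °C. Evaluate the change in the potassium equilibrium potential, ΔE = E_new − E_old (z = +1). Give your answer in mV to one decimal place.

E_old = (24.7/1)·ln(9.05/158) = -70.64 mV
E_new = (24.7/1)·ln(6.52/158) = -78.74 mV
ΔE = -78.74 − (-70.64) = -8.10 mV

-8.1 mV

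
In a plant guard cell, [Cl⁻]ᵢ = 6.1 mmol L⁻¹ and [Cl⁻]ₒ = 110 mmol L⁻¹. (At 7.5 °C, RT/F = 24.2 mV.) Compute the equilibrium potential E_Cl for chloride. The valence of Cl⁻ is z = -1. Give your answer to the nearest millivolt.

-70 mV

E = (24.2/z) · ln([Cl⁻]_out/[Cl⁻]_in) with z = -1.
For an anion, dividing by z = -1 reverses the sign.
= (24.2/-1) · ln(110/6.1) = -24.20 · ln(18.03)
= -24.20 · (2.8922) = -69.99 mV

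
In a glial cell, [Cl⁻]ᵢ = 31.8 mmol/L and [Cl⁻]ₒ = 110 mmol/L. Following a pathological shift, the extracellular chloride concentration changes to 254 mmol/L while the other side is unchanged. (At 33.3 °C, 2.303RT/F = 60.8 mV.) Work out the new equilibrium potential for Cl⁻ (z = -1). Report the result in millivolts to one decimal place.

-54.9 mV

After the shift: [Cl⁻]_out = 254, [Cl⁻]_in = 31.8 mmol/L.
E_new = (60.8/-1)·log₁₀(254/31.8) = -60.80 · (0.9024) = -54.87 mV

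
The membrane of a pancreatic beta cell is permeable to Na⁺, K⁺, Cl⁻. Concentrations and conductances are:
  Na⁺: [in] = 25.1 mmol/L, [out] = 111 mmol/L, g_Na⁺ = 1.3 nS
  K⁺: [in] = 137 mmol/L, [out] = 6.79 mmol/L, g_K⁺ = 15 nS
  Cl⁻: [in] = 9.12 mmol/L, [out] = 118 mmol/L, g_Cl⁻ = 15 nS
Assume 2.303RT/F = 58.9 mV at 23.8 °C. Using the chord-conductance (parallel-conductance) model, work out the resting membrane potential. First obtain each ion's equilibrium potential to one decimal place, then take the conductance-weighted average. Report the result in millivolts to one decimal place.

-66.7 mV

E_Na⁺ = (58.9/1)·log₁₀(111/25.1) = 38.0 mV
E_K⁺ = (58.9/1)·log₁₀(6.79/137) = -76.9 mV
E_Cl⁻ = (58.9/-1)·log₁₀(118/9.12) = -65.5 mV
Vm = (Σ gᵢEᵢ)/(Σ gᵢ) = (1.3·38.0 + 15·-76.9 + 15·-65.5) / (1.3 + 15 + 15)
= -2086.60 / 31.3 = -66.66 mV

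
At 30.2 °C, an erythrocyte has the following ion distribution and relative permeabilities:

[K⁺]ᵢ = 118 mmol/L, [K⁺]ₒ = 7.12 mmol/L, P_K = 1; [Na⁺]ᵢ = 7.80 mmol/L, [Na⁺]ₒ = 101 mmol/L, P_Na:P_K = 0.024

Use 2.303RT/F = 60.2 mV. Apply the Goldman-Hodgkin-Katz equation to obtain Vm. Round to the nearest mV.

-66 mV

Vm = 60.2 · log₁₀[(Σ P·[cation]ₒ + Σ P·[anion]ᵢ) / (Σ P·[cation]ᵢ + Σ P·[anion]ₒ)]
Numerator = 1×7.12 + 0.024×101 = 9.544
Denominator = 1×118 + 0.024×7.80 = 118.2
Vm = 60.2 · log₁₀(0.080753) = 60.2 × (-1.0928) = -65.79 mV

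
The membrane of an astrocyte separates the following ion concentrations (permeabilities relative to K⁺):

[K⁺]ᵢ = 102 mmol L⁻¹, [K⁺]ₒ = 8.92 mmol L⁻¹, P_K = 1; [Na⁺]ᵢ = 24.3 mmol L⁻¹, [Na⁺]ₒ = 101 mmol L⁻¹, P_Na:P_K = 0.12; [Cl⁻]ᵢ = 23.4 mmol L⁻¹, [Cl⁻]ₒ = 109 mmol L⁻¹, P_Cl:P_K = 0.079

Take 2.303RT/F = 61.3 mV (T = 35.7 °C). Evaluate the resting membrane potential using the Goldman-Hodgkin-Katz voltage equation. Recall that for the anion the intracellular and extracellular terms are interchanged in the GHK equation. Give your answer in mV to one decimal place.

-42.6 mV

Vm = 61.3 · log₁₀[(Σ P·[cation]ₒ + Σ P·[anion]ᵢ) / (Σ P·[cation]ᵢ + Σ P·[anion]ₒ)]
Numerator = 1×8.92 + 0.12×101 + 0.079×23.4 = 22.89
Denominator = 1×102 + 0.12×24.3 + 0.079×109 = 113.5
Vm = 61.3 · log₁₀(0.20161) = 61.3 × (-0.6955) = -42.63 mV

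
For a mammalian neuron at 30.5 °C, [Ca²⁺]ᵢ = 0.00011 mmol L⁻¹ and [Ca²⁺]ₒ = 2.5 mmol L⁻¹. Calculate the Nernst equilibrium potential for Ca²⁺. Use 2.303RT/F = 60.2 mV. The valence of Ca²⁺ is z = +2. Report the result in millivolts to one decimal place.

131.1 mV

E = (60.2/z) · log₁₀([Ca²⁺]_out/[Ca²⁺]_in) with z = +2.
= (60.2/2) · log₁₀(2.5/0.00011) = 30.10 · log₁₀(2.273e+04)
= 30.10 · (4.3565) = 131.13 mV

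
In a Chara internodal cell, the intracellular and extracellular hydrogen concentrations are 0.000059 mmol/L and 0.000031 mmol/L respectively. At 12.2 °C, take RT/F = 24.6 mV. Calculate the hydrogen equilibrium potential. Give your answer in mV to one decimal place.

E = (24.6/z) · ln([H⁺]_out/[H⁺]_in) with z = +1.
= (24.6/1) · ln(0.000031/0.000059) = 24.60 · ln(0.5254)
= 24.60 · (-0.6436) = -15.83 mV

-15.8 mV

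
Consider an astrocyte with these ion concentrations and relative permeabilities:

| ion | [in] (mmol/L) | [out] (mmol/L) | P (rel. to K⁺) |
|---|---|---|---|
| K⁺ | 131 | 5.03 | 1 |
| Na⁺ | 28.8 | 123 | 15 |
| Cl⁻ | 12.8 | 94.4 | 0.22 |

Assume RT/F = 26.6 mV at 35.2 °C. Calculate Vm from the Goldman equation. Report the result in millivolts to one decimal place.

30.7 mV

Vm = 26.6 · ln[(Σ P·[cation]ₒ + Σ P·[anion]ᵢ) / (Σ P·[cation]ᵢ + Σ P·[anion]ₒ)]
Numerator = 1×5.03 + 15×123 + 0.22×12.8 = 1853
Denominator = 1×131 + 15×28.8 + 0.22×94.4 = 583.8
Vm = 26.6 · ln(3.1739) = 26.6 × (1.1550) = 30.72 mV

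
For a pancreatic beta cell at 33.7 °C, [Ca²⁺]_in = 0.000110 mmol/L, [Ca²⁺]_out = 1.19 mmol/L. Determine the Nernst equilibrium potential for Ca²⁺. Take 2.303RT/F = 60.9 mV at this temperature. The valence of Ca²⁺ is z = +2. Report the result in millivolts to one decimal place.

122.8 mV

E = (60.9/z) · log₁₀([Ca²⁺]_out/[Ca²⁺]_in) with z = +2.
= (60.9/2) · log₁₀(1.19/0.000110) = 30.45 · log₁₀(1.082e+04)
= 30.45 · (4.0342) = 122.84 mV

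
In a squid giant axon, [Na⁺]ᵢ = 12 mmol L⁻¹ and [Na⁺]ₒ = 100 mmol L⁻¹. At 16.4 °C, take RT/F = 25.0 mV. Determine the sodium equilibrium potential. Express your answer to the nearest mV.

53 mV

E = (25.0/z) · ln([Na⁺]_out/[Na⁺]_in) with z = +1.
= (25.0/1) · ln(100/12) = 25.00 · ln(8.333)
= 25.00 · (2.1203) = 53.01 mV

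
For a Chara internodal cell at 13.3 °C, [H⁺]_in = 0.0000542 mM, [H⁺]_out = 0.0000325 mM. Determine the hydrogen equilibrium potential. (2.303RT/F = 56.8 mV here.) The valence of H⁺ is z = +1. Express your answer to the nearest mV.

E = (56.8/z) · log₁₀([H⁺]_out/[H⁺]_in) with z = +1.
= (56.8/1) · log₁₀(0.0000325/0.0000542) = 56.80 · log₁₀(0.5996)
= 56.80 · (-0.2221) = -12.62 mV

-13 mV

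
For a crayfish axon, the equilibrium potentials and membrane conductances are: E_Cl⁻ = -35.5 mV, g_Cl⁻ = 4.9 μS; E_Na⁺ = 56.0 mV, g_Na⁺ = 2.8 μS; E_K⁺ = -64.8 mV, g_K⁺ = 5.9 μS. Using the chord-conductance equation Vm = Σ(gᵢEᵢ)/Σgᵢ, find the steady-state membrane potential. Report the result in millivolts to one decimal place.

Σ gᵢEᵢ = 4.9·(-35.5) + 2.8·(56.0) + 5.9·(-64.8) = -399.47
Σ gᵢ = 4.9 + 2.8 + 5.9 = 13.6
Vm = -399.47 / 13.6 = -29.37 mV

-29.4 mV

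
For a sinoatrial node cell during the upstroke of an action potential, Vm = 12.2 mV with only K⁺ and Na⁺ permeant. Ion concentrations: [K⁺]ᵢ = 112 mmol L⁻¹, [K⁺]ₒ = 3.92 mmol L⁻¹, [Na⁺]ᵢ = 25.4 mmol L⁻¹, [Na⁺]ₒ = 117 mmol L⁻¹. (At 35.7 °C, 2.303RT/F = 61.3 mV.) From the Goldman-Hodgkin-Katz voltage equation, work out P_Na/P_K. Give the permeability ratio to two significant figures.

2.3

Let α = P_Na/P_K. GHK: Vm = 61.3·log₁₀[(Kₒ + α·Naₒ)/(Kᵢ + α·Naᵢ)].
10^(Vm/61.3) = 10^(12.2/61.3) = 1.5813
So 1.5813·(Kᵢ + α·Naᵢ) = Kₒ + α·Naₒ → α = (1.5813·112.0 − 3.92) / (117.0 − 1.5813·25.4)
α = (177.1 − 3.92) / (117.0 − 40.17) = 173.2/76.83 = 2.254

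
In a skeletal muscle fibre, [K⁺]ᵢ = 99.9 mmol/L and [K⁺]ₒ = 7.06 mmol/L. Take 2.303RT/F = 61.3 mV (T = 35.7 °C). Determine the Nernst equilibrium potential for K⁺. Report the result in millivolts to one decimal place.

-70.5 mV

E = (61.3/z) · log₁₀([K⁺]_out/[K⁺]_in) with z = +1.
= (61.3/1) · log₁₀(7.06/99.9) = 61.30 · log₁₀(0.07067)
= 61.30 · (-1.1508) = -70.54 mV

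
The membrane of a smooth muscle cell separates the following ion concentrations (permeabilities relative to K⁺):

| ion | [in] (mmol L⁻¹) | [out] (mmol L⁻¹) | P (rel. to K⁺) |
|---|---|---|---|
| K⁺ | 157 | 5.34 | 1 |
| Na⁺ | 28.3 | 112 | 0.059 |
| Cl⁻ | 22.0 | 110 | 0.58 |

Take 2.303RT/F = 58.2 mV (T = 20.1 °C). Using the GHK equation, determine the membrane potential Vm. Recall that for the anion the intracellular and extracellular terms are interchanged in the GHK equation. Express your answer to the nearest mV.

-56 mV

Vm = 58.2 · log₁₀[(Σ P·[cation]ₒ + Σ P·[anion]ᵢ) / (Σ P·[cation]ᵢ + Σ P·[anion]ₒ)]
Numerator = 1×5.34 + 0.059×112 + 0.58×22.0 = 24.71
Denominator = 1×157 + 0.059×28.3 + 0.58×110 = 222.5
Vm = 58.2 · log₁₀(0.11106) = 58.2 × (-0.9544) = -55.55 mV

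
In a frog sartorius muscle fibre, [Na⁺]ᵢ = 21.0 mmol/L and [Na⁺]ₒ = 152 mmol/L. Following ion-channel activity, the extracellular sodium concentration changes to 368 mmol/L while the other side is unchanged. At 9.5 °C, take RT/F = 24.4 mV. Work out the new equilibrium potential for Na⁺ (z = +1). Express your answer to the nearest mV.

After the shift: [Na⁺]_out = 368, [Na⁺]_in = 21.0 mmol/L.
E_new = (24.4/1)·ln(368/21.0) = 24.40 · (2.8636) = 69.87 mV

70 mV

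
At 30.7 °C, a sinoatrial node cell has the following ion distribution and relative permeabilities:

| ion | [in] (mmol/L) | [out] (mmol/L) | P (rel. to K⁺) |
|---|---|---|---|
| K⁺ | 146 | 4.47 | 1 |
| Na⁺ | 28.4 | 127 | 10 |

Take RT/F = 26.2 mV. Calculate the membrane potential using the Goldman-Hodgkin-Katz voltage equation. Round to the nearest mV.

Vm = 26.2 · ln[(Σ P·[cation]ₒ + Σ P·[anion]ᵢ) / (Σ P·[cation]ᵢ + Σ P·[anion]ₒ)]
Numerator = 1×4.47 + 10×127 = 1274
Denominator = 1×146 + 10×28.4 = 430
Vm = 26.2 · ln(2.9639) = 26.2 × (1.0865) = 28.47 mV

28 mV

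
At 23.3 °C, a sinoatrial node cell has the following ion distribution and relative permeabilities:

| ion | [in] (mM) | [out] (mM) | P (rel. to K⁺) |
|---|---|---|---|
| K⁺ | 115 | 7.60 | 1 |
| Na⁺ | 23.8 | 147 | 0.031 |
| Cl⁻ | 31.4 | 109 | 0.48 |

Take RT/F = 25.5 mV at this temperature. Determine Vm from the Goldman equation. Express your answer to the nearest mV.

-46 mV

Vm = 25.5 · ln[(Σ P·[cation]ₒ + Σ P·[anion]ᵢ) / (Σ P·[cation]ᵢ + Σ P·[anion]ₒ)]
Numerator = 1×7.60 + 0.031×147 + 0.48×31.4 = 27.23
Denominator = 1×115 + 0.031×23.8 + 0.48×109 = 168.1
Vm = 25.5 · ln(0.16202) = 25.5 × (-1.8200) = -46.41 mV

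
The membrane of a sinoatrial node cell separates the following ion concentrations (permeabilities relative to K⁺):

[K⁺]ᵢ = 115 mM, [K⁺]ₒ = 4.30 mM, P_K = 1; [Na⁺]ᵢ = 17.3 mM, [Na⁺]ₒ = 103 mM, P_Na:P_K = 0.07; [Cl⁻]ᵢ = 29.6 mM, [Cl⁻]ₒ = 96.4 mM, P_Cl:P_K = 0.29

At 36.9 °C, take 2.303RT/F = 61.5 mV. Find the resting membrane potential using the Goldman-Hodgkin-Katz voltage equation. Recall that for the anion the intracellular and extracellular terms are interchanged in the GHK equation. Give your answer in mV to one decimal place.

-52.6 mV

Vm = 61.5 · log₁₀[(Σ P·[cation]ₒ + Σ P·[anion]ᵢ) / (Σ P·[cation]ᵢ + Σ P·[anion]ₒ)]
Numerator = 1×4.30 + 0.07×103 + 0.29×29.6 = 20.09
Denominator = 1×115 + 0.07×17.3 + 0.29×96.4 = 144.2
Vm = 61.5 · log₁₀(0.13938) = 61.5 × (-0.8558) = -52.63 mV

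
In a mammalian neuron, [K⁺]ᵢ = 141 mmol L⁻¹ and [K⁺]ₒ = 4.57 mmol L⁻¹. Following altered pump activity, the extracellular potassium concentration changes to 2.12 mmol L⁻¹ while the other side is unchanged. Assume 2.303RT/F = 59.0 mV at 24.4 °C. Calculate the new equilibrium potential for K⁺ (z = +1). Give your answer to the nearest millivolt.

After the shift: [K⁺]_out = 2.12, [K⁺]_in = 141 mmol L⁻¹.
E_new = (59.0/1)·log₁₀(2.12/141) = 59.00 · (-1.8229) = -107.55 mV

-108 mV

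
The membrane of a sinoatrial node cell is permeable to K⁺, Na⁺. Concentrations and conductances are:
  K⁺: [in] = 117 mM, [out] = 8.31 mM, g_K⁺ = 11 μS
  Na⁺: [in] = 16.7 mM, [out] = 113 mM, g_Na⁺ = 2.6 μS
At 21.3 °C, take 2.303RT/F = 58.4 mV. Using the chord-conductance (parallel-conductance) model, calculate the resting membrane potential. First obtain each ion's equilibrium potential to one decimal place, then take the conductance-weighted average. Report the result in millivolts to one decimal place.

E_K⁺ = (58.4/1)·log₁₀(8.31/117) = -67.1 mV
E_Na⁺ = (58.4/1)·log₁₀(113/16.7) = 48.5 mV
Vm = (Σ gᵢEᵢ)/(Σ gᵢ) = (11·-67.1 + 2.6·48.5) / (11 + 2.6)
= -612.00 / 13.6 = -45.00 mV

-45.0 mV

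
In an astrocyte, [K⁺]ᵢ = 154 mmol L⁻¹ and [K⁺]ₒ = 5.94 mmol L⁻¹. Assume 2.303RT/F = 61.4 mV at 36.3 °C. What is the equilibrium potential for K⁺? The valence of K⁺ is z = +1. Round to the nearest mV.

-87 mV

E = (61.4/z) · log₁₀([K⁺]_out/[K⁺]_in) with z = +1.
= (61.4/1) · log₁₀(5.94/154) = 61.40 · log₁₀(0.03857)
= 61.40 · (-1.4137) = -86.80 mV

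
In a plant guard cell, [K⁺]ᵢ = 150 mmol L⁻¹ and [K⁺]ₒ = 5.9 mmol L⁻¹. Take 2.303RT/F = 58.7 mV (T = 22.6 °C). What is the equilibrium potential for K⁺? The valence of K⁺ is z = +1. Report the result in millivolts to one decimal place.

E = (58.7/z) · log₁₀([K⁺]_out/[K⁺]_in) with z = +1.
= (58.7/1) · log₁₀(5.9/150) = 58.70 · log₁₀(0.03933)
= 58.70 · (-1.4052) = -82.49 mV

-82.5 mV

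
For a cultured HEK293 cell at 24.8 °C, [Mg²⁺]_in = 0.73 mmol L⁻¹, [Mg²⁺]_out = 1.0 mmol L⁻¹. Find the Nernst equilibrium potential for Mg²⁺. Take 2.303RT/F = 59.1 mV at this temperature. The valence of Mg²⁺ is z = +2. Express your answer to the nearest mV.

4 mV

E = (59.1/z) · log₁₀([Mg²⁺]_out/[Mg²⁺]_in) with z = +2.
= (59.1/2) · log₁₀(1.0/0.73) = 29.55 · log₁₀(1.37)
= 29.55 · (0.1367) = 4.04 mV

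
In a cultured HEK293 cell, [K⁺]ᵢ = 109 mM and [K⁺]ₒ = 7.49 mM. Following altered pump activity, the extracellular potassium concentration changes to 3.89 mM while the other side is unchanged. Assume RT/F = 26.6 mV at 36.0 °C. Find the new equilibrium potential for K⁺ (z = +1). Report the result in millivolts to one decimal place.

After the shift: [K⁺]_out = 3.89, [K⁺]_in = 109 mM.
E_new = (26.6/1)·ln(3.89/109) = 26.60 · (-3.3329) = -88.66 mV

-88.7 mV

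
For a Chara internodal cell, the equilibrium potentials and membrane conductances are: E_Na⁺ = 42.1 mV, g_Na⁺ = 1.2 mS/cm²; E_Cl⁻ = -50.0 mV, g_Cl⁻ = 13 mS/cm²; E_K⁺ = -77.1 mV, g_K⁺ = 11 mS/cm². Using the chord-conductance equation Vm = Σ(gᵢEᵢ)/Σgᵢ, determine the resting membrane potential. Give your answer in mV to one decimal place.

-57.4 mV

Σ gᵢEᵢ = 1.2·(42.1) + 13·(-50.0) + 11·(-77.1) = -1447.58
Σ gᵢ = 1.2 + 13 + 11 = 25.2
Vm = -1447.58 / 25.2 = -57.44 mV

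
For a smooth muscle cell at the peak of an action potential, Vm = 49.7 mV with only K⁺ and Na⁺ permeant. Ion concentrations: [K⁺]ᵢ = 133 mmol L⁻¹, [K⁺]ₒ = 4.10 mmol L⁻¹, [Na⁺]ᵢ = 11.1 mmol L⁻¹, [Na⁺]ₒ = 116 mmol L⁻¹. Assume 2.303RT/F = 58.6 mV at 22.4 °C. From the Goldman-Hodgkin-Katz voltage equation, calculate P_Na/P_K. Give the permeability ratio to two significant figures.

Let α = P_Na/P_K. GHK: Vm = 58.6·log₁₀[(Kₒ + α·Naₒ)/(Kᵢ + α·Naᵢ)].
10^(Vm/58.6) = 10^(49.7/58.6) = 7.0489
So 7.0489·(Kᵢ + α·Naᵢ) = Kₒ + α·Naₒ → α = (7.0489·133.0 − 4.1) / (116.0 − 7.0489·11.1)
α = (937.5 − 4.1) / (116.0 − 78.24) = 933.4/37.76 = 24.72

25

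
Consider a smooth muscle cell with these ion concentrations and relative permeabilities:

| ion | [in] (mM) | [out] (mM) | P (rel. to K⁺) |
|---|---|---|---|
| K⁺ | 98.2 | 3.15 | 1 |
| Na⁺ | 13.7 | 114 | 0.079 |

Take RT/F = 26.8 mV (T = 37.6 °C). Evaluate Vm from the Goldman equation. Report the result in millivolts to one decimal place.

-56.3 mV

Vm = 26.8 · ln[(Σ P·[cation]ₒ + Σ P·[anion]ᵢ) / (Σ P·[cation]ᵢ + Σ P·[anion]ₒ)]
Numerator = 1×3.15 + 0.079×114 = 12.16
Denominator = 1×98.2 + 0.079×13.7 = 99.28
Vm = 26.8 · ln(0.12244) = 26.8 × (-2.1001) = -56.28 mV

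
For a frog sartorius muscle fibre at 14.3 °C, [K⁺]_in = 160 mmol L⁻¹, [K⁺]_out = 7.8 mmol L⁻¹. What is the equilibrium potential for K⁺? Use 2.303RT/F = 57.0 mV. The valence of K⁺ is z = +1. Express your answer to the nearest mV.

-75 mV

E = (57.0/z) · log₁₀([K⁺]_out/[K⁺]_in) with z = +1.
= (57.0/1) · log₁₀(7.8/160) = 57.00 · log₁₀(0.04875)
= 57.00 · (-1.3120) = -74.79 mV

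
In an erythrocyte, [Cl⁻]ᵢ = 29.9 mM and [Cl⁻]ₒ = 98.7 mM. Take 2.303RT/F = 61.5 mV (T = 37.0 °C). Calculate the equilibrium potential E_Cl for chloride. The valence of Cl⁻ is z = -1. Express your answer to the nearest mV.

-32 mV

E = (61.5/z) · log₁₀([Cl⁻]_out/[Cl⁻]_in) with z = -1.
For an anion, dividing by z = -1 reverses the sign.
= (61.5/-1) · log₁₀(98.7/29.9) = -61.50 · log₁₀(3.301)
= -61.50 · (0.5186) = -31.90 mV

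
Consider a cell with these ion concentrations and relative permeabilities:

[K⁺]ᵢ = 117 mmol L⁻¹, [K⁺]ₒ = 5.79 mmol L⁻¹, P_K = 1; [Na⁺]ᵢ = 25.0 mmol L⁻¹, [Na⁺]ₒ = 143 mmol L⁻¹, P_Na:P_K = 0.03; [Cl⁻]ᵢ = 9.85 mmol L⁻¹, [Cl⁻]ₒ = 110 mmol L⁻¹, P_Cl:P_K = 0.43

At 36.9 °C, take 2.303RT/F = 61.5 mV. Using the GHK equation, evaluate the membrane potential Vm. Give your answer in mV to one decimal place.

-65.3 mV

Vm = 61.5 · log₁₀[(Σ P·[cation]ₒ + Σ P·[anion]ᵢ) / (Σ P·[cation]ᵢ + Σ P·[anion]ₒ)]
Numerator = 1×5.79 + 0.03×143 + 0.43×9.85 = 14.32
Denominator = 1×117 + 0.03×25.0 + 0.43×110 = 165.1
Vm = 61.5 · log₁₀(0.086734) = 61.5 × (-1.0618) = -65.30 mV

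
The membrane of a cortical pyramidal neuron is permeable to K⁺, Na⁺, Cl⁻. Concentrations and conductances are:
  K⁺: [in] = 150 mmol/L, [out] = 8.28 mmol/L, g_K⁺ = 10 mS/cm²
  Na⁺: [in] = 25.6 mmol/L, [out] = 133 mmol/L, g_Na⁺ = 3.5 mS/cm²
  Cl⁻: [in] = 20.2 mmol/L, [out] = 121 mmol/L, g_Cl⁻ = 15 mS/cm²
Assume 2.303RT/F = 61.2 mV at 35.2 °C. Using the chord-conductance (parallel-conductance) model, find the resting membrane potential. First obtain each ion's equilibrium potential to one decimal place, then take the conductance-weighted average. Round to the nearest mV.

-47 mV

E_K⁺ = (61.2/1)·log₁₀(8.28/150) = -77.0 mV
E_Na⁺ = (61.2/1)·log₁₀(133/25.6) = 43.8 mV
E_Cl⁻ = (61.2/-1)·log₁₀(121/20.2) = -47.6 mV
Vm = (Σ gᵢEᵢ)/(Σ gᵢ) = (10·-77.0 + 3.5·43.8 + 15·-47.6) / (10 + 3.5 + 15)
= -1330.70 / 28.5 = -46.69 mV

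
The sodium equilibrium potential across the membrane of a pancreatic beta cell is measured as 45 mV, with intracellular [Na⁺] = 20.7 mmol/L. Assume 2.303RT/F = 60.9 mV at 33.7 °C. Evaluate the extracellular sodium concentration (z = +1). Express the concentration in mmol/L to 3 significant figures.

113 mmol/L

Nernst: E = (60.9/1) · log₁₀([out]/[in]), so log₁₀([out]/[in]) = 45.0 × 1 / 60.9 = 0.7389.
[out]/[in] = 10^(0.7389) = 5.482.
[out] = 5.482 × 20.7 = 113.5 mmol/L.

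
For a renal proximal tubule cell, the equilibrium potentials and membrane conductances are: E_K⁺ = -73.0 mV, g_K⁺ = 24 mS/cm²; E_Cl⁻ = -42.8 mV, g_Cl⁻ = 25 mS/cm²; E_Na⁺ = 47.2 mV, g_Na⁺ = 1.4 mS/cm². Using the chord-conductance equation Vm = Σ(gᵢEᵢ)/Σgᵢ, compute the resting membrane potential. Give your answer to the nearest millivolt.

Σ gᵢEᵢ = 24·(-73.0) + 25·(-42.8) + 1.4·(47.2) = -2755.92
Σ gᵢ = 24 + 25 + 1.4 = 50.4
Vm = -2755.92 / 50.4 = -54.68 mV

-55 mV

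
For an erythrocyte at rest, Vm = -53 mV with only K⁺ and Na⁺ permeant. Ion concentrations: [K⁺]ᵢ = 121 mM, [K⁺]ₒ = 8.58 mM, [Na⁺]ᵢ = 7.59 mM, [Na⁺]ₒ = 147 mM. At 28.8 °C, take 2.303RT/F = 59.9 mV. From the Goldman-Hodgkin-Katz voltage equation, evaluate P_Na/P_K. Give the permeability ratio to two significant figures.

0.049

Let α = P_Na/P_K. GHK: Vm = 59.9·log₁₀[(Kₒ + α·Naₒ)/(Kᵢ + α·Naᵢ)].
10^(Vm/59.9) = 10^(-53.0/59.9) = 0.13037
So 0.13037·(Kᵢ + α·Naᵢ) = Kₒ + α·Naₒ → α = (0.13037·121.0 − 8.58) / (147.0 − 0.13037·7.59)
α = (15.78 − 8.58) / (147.0 − 0.9895) = 7.195/146 = 0.04928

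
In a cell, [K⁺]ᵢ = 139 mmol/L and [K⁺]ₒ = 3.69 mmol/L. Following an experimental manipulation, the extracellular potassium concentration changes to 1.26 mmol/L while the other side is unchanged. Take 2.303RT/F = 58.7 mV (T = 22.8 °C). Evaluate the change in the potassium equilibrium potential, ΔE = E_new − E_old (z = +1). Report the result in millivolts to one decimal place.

-27.4 mV

E_old = (58.7/1)·log₁₀(3.69/139) = -92.51 mV
E_new = (58.7/1)·log₁₀(1.26/139) = -119.90 mV
ΔE = -119.90 − (-92.51) = -27.39 mV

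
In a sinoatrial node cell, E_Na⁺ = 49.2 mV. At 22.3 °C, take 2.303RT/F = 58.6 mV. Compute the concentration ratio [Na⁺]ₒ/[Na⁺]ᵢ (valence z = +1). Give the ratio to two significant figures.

log₁₀([out]/[in]) = E·z/(58.6) = 49.2 × 1 / 58.6 = 0.8396
[out]/[in] = 10^(0.8396) = 6.912

6.9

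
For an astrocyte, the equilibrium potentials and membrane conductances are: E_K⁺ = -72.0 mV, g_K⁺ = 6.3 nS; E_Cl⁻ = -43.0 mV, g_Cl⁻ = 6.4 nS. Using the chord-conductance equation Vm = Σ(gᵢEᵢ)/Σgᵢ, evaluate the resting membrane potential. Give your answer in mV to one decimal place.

Σ gᵢEᵢ = 6.3·(-72.0) + 6.4·(-43.0) = -728.80
Σ gᵢ = 6.3 + 6.4 = 12.7
Vm = -728.80 / 12.7 = -57.39 mV

-57.4 mV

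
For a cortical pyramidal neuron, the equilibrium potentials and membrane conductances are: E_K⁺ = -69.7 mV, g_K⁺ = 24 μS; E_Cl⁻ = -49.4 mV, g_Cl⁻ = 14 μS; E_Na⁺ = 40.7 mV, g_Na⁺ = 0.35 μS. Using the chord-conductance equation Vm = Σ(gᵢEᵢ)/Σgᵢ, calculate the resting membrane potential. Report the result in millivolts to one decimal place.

Σ gᵢEᵢ = 24·(-69.7) + 14·(-49.4) + 0.35·(40.7) = -2350.16
Σ gᵢ = 24 + 14 + 0.35 = 38.35
Vm = -2350.16 / 38.35 = -61.28 mV

-61.3 mV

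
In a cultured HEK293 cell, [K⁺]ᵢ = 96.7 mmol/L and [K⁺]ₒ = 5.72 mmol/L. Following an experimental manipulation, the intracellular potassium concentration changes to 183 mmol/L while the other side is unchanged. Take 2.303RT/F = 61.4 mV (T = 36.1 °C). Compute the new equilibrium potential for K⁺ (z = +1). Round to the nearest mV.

-92 mV

After the shift: [K⁺]_out = 5.72, [K⁺]_in = 183 mmol/L.
E_new = (61.4/1)·log₁₀(5.72/183) = 61.40 · (-1.5051) = -92.41 mV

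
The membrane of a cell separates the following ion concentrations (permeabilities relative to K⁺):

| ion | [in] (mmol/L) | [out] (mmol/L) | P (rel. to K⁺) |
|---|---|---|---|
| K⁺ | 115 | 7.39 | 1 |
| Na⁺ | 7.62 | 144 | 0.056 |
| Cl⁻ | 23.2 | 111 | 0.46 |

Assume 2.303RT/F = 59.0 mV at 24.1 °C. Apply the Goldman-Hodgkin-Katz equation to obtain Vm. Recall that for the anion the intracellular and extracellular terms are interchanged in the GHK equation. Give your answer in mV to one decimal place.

Vm = 59.0 · log₁₀[(Σ P·[cation]ₒ + Σ P·[anion]ᵢ) / (Σ P·[cation]ᵢ + Σ P·[anion]ₒ)]
Numerator = 1×7.39 + 0.056×144 + 0.46×23.2 = 26.13
Denominator = 1×115 + 0.056×7.62 + 0.46×111 = 166.5
Vm = 59.0 · log₁₀(0.15693) = 59.0 × (-0.8043) = -47.45 mV

-47.5 mV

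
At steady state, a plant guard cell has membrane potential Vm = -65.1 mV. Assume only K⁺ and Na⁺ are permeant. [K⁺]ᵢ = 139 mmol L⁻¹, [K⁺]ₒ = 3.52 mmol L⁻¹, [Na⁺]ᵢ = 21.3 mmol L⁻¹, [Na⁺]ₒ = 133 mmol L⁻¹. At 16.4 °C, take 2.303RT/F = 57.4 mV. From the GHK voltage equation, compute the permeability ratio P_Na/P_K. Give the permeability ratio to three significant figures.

Let α = P_Na/P_K. GHK: Vm = 57.4·log₁₀[(Kₒ + α·Naₒ)/(Kᵢ + α·Naᵢ)].
10^(Vm/57.4) = 10^(-65.1/57.4) = 0.073427
So 0.073427·(Kᵢ + α·Naᵢ) = Kₒ + α·Naₒ → α = (0.073427·139.0 − 3.52) / (133.0 − 0.073427·21.3)
α = (10.21 − 3.52) / (133.0 − 1.564) = 6.686/131.4 = 0.05087

0.0509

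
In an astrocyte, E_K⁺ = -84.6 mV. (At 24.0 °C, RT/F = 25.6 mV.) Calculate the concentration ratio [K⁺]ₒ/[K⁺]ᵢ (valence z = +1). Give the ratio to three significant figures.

0.0367

ln([out]/[in]) = E·z/(25.6) = -84.6 × 1 / 25.6 = -3.3047
[out]/[in] = e^(-3.3047) = 0.03671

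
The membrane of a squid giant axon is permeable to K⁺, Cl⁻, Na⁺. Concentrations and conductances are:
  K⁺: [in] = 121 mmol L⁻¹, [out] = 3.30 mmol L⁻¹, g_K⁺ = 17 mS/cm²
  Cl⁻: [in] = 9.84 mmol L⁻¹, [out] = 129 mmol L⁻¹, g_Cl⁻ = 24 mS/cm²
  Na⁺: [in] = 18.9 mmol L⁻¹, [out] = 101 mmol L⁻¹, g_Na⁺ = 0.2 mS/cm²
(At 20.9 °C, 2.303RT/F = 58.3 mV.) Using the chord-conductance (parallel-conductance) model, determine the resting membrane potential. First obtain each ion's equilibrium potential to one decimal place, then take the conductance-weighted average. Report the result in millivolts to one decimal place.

E_K⁺ = (58.3/1)·log₁₀(3.30/121) = -91.2 mV
E_Cl⁻ = (58.3/-1)·log₁₀(129/9.84) = -65.2 mV
E_Na⁺ = (58.3/1)·log₁₀(101/18.9) = 42.4 mV
Vm = (Σ gᵢEᵢ)/(Σ gᵢ) = (17·-91.2 + 24·-65.2 + 0.2·42.4) / (17 + 24 + 0.2)
= -3106.72 / 41.2 = -75.41 mV

-75.4 mV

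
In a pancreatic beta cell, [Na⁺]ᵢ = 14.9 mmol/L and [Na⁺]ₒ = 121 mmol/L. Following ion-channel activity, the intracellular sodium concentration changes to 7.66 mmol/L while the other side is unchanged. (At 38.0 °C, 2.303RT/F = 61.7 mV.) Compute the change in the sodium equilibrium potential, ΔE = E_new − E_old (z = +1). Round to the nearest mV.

E_old = (61.7/1)·log₁₀(121/14.9) = 56.12 mV
E_new = (61.7/1)·log₁₀(121/7.66) = 73.95 mV
ΔE = 73.95 − (56.12) = 17.83 mV

18 mV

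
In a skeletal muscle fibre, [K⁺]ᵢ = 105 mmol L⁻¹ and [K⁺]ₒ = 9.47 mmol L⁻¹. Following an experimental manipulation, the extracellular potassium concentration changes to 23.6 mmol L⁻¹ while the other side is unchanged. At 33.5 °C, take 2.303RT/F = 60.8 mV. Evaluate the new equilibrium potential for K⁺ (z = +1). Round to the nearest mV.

-39 mV

After the shift: [K⁺]_out = 23.6, [K⁺]_in = 105 mmol L⁻¹.
E_new = (60.8/1)·log₁₀(23.6/105) = 60.80 · (-0.6483) = -39.42 mV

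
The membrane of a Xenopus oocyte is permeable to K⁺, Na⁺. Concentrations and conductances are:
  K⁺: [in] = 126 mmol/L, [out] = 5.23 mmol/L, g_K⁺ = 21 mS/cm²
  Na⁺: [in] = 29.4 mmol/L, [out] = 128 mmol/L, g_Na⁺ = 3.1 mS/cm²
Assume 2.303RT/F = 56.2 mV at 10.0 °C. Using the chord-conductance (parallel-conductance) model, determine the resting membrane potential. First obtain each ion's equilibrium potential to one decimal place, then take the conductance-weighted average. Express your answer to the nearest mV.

-63 mV

E_K⁺ = (56.2/1)·log₁₀(5.23/126) = -77.7 mV
E_Na⁺ = (56.2/1)·log₁₀(128/29.4) = 35.9 mV
Vm = (Σ gᵢEᵢ)/(Σ gᵢ) = (21·-77.7 + 3.1·35.9) / (21 + 3.1)
= -1520.41 / 24.1 = -63.09 mV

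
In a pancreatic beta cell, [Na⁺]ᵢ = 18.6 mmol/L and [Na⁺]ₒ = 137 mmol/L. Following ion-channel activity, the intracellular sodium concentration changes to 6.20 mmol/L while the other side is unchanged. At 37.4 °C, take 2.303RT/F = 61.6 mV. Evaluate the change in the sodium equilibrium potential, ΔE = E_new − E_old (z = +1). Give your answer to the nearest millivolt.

E_old = (61.6/1)·log₁₀(137/18.6) = 53.42 mV
E_new = (61.6/1)·log₁₀(137/6.20) = 82.81 mV
ΔE = 82.81 − (53.42) = 29.39 mV

29 mV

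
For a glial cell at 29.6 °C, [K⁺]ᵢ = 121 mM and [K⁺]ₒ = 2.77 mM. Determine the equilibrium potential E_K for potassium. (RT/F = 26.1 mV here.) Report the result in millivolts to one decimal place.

E = (26.1/z) · ln([K⁺]_out/[K⁺]_in) with z = +1.
= (26.1/1) · ln(2.77/121) = 26.10 · ln(0.02289)
= 26.10 · (-3.7769) = -98.58 mV

-98.6 mV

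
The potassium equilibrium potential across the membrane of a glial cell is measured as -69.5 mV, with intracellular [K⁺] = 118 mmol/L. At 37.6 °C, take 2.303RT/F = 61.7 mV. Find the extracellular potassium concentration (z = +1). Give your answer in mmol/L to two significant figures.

8.8 mmol/L

Nernst: E = (61.7/1) · log₁₀([out]/[in]), so log₁₀([out]/[in]) = -69.5 × 1 / 61.7 = -1.1264.
[out]/[in] = 10^(-1.1264) = 0.07474.
[out] = 0.07474 × 118 = 8.82 mmol/L.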